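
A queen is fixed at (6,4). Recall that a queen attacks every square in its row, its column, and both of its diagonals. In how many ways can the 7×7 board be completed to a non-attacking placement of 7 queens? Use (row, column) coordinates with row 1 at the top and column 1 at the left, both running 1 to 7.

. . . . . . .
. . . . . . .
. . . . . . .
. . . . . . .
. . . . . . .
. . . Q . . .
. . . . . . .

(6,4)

6

Branch on row 1: col 1 → 1; col 2 → 1; col 3 → 1; col 5 → 1; col 6 → 1; col 7 → 1.
Sum: 1 + 1 + 1 + 1 + 1 + 1 = 6.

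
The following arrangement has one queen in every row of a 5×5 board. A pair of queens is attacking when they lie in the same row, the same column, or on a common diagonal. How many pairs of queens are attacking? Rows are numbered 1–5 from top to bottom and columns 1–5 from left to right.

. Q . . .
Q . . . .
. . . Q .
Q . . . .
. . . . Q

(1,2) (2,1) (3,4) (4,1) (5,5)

3

Same column: (2,1)–(4,1) (column 1).
Same diagonal: (1,2)–(2,1) (|1−2| = |2−1| = 1); (1,2)–(3,4) (|1−3| = |2−4| = 2).
Total attacking pairs: 3.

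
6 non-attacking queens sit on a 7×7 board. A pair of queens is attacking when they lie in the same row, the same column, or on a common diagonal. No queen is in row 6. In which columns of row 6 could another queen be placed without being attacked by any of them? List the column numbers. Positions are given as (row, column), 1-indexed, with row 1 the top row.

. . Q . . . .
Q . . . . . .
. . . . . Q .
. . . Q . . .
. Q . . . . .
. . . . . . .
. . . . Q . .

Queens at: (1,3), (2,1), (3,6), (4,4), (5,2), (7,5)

(1,3) attacks row 6 at column 3.
(2,1) attacks row 6 at column 1 and diagonals 5.
(3,6) attacks row 6 at column 6 and diagonals 3.
(4,4) attacks row 6 at column 4 and diagonals 2, 6.
(5,2) attacks row 6 at column 2 and diagonals 1, 3.
(7,5) attacks row 6 at column 5 and diagonals 4, 6.
Attacked columns: {1, 2, 3, 4, 5, 6}. Safe: {7}.

columns 7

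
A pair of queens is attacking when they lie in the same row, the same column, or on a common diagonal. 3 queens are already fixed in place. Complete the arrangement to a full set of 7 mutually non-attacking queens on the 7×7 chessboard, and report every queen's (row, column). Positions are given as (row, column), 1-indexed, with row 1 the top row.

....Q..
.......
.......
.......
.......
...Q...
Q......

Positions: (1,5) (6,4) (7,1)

(1,5) (2,2) (3,6) (4,3) (5,7) (6,4) (7,1)

Row 2: attacked by (1,5)→{4,5,6}; (6,4)→{4}; (7,1)→{1,6}. Safe: 2, 3, 7. Place at column 2.
Row 3: attacked by (1,5)→{3,5,7}; (2,2)→{1,2,3}; (6,4)→{1,4,7}; (7,1)→{1,5}. Safe: 6. Place at column 6.
Row 4: attacked by (1,5)→{2,5}; (2,2)→{2,4}; (3,6)→{5,6,7}; (6,4)→{2,4,6}; (7,1)→{1,4}. Safe: 3. Place at column 3.
Row 5: attacked by (1,5)→{1,5}; (2,2)→{2,5}; (3,6)→{4,6}; (4,3)→{2,3,4}; (6,4)→{3,4,5}; (7,1)→{1,3}. Safe: 7. Place at column 7.
Columns [5, 2, 6, 3, 7, 4, 1], r−c [-4, 0, -3, 1, -2, 2, 6], r+c [6, 4, 9, 7, 12, 10, 8] are all distinct, so no two queens attack.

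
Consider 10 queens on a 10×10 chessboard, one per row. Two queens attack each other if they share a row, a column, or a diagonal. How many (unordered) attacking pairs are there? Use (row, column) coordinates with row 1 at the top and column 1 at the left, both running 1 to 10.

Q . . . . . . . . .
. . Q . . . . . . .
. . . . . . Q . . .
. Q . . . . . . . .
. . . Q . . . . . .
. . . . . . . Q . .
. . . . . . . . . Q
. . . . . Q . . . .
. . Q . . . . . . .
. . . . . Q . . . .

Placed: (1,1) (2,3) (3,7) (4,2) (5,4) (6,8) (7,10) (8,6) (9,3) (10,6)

Same column: (2,3)–(9,3) (column 3); (8,6)–(10,6) (column 6).
Same diagonal: (4,2)–(8,6) (|4−8| = |2−6| = 4); (6,8)–(8,6) (|6−8| = |8−6| = 2).
Total attacking pairs: 4.

4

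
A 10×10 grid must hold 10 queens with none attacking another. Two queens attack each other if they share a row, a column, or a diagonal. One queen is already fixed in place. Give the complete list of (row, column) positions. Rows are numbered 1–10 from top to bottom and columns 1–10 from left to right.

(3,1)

Row 1: attacked by (3,1)→{1,3}. Safe: 2, 4, 5, 6, 7, 8, 9, 10. Place at column 7.
Row 2: attacked by (1,7)→{6,7,8}; (3,1)→{1,2}. Safe: 3, 4, 5, 9, 10. Place at column 4.
Row 4: attacked by (1,7)→{4,7,10}; (2,4)→{2,4,6}; (3,1)→{1,2}. Safe: 3, 5, 8, 9. Place at column 8.
Row 5: attacked by (1,7)→{3,7}; (2,4)→{1,4,7}; (3,1)→{1,3}; (4,8)→{7,8,9}. Safe: 2, 5, 6, 10. Place at column 6.
Row 6: attacked by (1,7)→{2,7}; (2,4)→{4,8}; (3,1)→{1,4}; (4,8)→{6,8,10}; (5,6)→{5,6,7}. Safe: 3, 9. Place at column 3.
Row 7: attacked by (1,7)→{1,7}; (2,4)→{4,9}; (3,1)→{1,5}; (4,8)→{5,8}; (5,6)→{4,6,8}; (6,3)→{2,3,4}. Safe: 10. Place at column 10.
Row 8: attacked by (1,7)→{7}; (2,4)→{4,10}; (3,1)→{1,6}; (4,8)→{4,8}; (5,6)→{3,6,9}; (6,3)→{1,3,5}; (7,10)→{9,10}. Safe: 2. Place at column 2.
Row 9: attacked by (1,7)→{7}; (2,4)→{4}; (3,1)→{1,7}; (4,8)→{3,8}; (5,6)→{2,6,10}; (6,3)→{3,6}; (7,10)→{8,10}; (8,2)→{1,2,3}. Safe: 5, 9. Place at column 5.
Row 10: attacked by (1,7)→{7}; (2,4)→{4}; (3,1)→{1,8}; (4,8)→{2,8}; (5,6)→{1,6}; (6,3)→{3,7}; (7,10)→{7,10}; (8,2)→{2,4}; (9,5)→{4,5,6}. Safe: 9. Place at column 9.
Columns [7, 4, 1, 8, 6, 3, 10, 2, 5, 9], r−c [-6, -2, 2, -4, -1, 3, -3, 6, 4, 1], r+c [8, 6, 4, 12, 11, 9, 17, 10, 14, 19] are all distinct, so no two queens attack.

(1,7) (2,4) (3,1) (4,8) (5,6) (6,3) (7,10) (8,2) (9,5) (10,9)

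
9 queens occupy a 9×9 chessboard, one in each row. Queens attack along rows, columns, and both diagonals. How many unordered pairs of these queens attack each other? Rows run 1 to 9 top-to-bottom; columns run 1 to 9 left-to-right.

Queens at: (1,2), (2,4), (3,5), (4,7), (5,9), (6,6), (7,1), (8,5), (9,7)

Same column: (3,5)–(8,5) (column 5); (4,7)–(9,7) (column 7).
Same diagonal: (2,4)–(3,5) (|2−3| = |4−5| = 1); (3,5)–(7,1) (|3−7| = |5−1| = 4).
Total attacking pairs: 4.

4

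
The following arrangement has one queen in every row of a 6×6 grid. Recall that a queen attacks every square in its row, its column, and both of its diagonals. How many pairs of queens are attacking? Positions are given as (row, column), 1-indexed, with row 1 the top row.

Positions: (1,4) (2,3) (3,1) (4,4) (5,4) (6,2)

Same column: (1,4)–(4,4) (column 4); (1,4)–(5,4) (column 4); (4,4)–(5,4) (column 4).
Same diagonal: (1,4)–(2,3) (|1−2| = |4−3| = 1); (4,4)–(6,2) (|4−6| = |4−2| = 2).
Total attacking pairs: 5.

5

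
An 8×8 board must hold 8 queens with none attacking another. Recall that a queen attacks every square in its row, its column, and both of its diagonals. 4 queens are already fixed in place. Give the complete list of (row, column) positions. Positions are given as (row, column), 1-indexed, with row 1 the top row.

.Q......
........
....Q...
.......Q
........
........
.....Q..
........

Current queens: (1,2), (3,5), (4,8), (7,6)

(1,2) (2,7) (3,5) (4,8) (5,1) (6,4) (7,6) (8,3)

Row 2: attacked by (1,2)→{1,2,3}; (3,5)→{4,5,6}; (4,8)→{6,8}; (7,6)→{1,6}. Safe: 7. Place at column 7.
Row 5: attacked by (1,2)→{2,6}; (2,7)→{4,7}; (3,5)→{3,5,7}; (4,8)→{7,8}; (7,6)→{4,6,8}. Safe: 1. Place at column 1.
Row 6: attacked by (1,2)→{2,7}; (2,7)→{3,7}; (3,5)→{2,5,8}; (4,8)→{6,8}; (5,1)→{1,2}; (7,6)→{5,6,7}. Safe: 4. Place at column 4.
Row 8: attacked by (1,2)→{2}; (2,7)→{1,7}; (3,5)→{5}; (4,8)→{4,8}; (5,1)→{1,4}; (6,4)→{2,4,6}; (7,6)→{5,6,7}. Safe: 3. Place at column 3.
Columns [2, 7, 5, 8, 1, 4, 6, 3], r−c [-1, -5, -2, -4, 4, 2, 1, 5], r+c [3, 9, 8, 12, 6, 10, 13, 11] are all distinct, so no two queens attack.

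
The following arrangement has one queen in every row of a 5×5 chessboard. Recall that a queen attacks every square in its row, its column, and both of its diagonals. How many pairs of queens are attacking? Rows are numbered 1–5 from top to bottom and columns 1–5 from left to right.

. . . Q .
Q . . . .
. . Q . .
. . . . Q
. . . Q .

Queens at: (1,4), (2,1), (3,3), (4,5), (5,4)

Same column: (1,4)–(5,4) (column 4).
Same diagonal: (2,1)–(5,4) (|2−5| = |1−4| = 3); (4,5)–(5,4) (|4−5| = |5−4| = 1).
Total attacking pairs: 3.

3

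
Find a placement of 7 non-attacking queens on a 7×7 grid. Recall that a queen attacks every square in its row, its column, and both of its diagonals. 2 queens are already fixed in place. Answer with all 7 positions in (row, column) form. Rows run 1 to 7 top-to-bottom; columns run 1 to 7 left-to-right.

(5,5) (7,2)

(1,4) (2,6) (3,1) (4,3) (5,5) (6,7) (7,2)

Row 1: attacked by (5,5)→{1,5}; (7,2)→{2}. Safe: 3, 4, 6, 7. Place at column 4.
Row 2: attacked by (1,4)→{3,4,5}; (5,5)→{2,5}; (7,2)→{2,7}. Safe: 1, 6. Place at column 6.
Row 3: attacked by (1,4)→{2,4,6}; (2,6)→{5,6,7}; (5,5)→{3,5,7}; (7,2)→{2,6}. Safe: 1. Place at column 1.
Row 4: attacked by (1,4)→{1,4,7}; (2,6)→{4,6}; (3,1)→{1,2}; (5,5)→{4,5,6}; (7,2)→{2,5}. Safe: 3. Place at column 3.
Row 6: attacked by (1,4)→{4}; (2,6)→{2,6}; (3,1)→{1,4}; (4,3)→{1,3,5}; (5,5)→{4,5,6}; (7,2)→{1,2,3}. Safe: 7. Place at column 7.
Columns [4, 6, 1, 3, 5, 7, 2], r−c [-3, -4, 2, 1, 0, -1, 5], r+c [5, 8, 4, 7, 10, 13, 9] are all distinct, so no two queens attack.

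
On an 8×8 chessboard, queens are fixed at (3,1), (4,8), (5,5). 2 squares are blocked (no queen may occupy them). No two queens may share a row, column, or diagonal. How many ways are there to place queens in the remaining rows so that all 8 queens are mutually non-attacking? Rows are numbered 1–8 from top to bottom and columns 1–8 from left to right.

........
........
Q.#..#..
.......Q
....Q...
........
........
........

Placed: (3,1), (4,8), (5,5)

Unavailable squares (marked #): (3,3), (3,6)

2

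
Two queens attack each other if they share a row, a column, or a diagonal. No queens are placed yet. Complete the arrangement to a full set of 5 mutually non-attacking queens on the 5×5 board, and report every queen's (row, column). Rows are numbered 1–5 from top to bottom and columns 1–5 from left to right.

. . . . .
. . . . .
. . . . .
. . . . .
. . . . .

Row 1: Safe: 1, 2, 3, 4, 5. Place at column 2.
Row 2: attacked by (1,2)→{1,2,3}. Safe: 4, 5. Place at column 5.
Row 3: attacked by (1,2)→{2,4}; (2,5)→{4,5}. Safe: 1, 3. Place at column 3.
Row 4: attacked by (1,2)→{2,5}; (2,5)→{3,5}; (3,3)→{2,3,4}. Safe: 1. Place at column 1.
Row 5: attacked by (1,2)→{2}; (2,5)→{2,5}; (3,3)→{1,3,5}; (4,1)→{1,2}. Safe: 4. Place at column 4.
Columns [2, 5, 3, 1, 4], r−c [-1, -3, 0, 3, 1], r+c [3, 7, 6, 5, 9] are all distinct, so no two queens attack.

(1,2) (2,5) (3,3) (4,1) (5,4)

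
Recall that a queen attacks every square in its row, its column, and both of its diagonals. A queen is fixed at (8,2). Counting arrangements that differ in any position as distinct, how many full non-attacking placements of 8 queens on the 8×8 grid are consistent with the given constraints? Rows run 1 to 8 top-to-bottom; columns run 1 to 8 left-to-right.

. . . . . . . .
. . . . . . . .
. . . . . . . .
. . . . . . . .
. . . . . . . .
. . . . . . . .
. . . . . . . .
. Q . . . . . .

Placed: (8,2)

8

Branch on row 1: col 1 → 0; col 3 → 2; col 4 → 3; col 5 → 3; col 6 → 0; col 7 → 0; col 8 → 0.
Sum: 0 + 2 + 3 + 3 + 0 + 0 + 0 = 8.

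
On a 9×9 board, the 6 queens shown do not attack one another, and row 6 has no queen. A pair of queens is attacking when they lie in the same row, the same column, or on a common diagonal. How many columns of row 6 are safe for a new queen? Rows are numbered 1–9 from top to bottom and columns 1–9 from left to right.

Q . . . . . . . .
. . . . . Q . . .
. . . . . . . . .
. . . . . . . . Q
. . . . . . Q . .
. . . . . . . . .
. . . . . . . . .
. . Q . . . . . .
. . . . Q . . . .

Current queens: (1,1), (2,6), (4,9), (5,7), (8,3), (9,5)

1

(1,1) attacks row 6 at column 1 and diagonals 6.
(2,6) attacks row 6 at column 6 and diagonals 2.
(4,9) attacks row 6 at column 9 and diagonals 7.
(5,7) attacks row 6 at column 7 and diagonals 6, 8.
(8,3) attacks row 6 at column 3 and diagonals 1, 5.
(9,5) attacks row 6 at column 5 and diagonals 2, 8.
Attacked columns: {1, 2, 3, 5, 6, 7, 8, 9}. Safe: {4}.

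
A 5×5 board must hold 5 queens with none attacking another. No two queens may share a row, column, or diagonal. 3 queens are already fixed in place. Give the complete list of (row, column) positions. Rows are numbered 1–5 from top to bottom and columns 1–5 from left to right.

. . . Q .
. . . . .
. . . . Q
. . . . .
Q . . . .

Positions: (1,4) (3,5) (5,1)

Row 2: attacked by (1,4)→{3,4,5}; (3,5)→{4,5}; (5,1)→{1,4}. Safe: 2. Place at column 2.
Row 4: attacked by (1,4)→{1,4}; (2,2)→{2,4}; (3,5)→{4,5}; (5,1)→{1,2}. Safe: 3. Place at column 3.
Columns [4, 2, 5, 3, 1], r−c [-3, 0, -2, 1, 4], r+c [5, 4, 8, 7, 6] are all distinct, so no two queens attack.

(1,4) (2,2) (3,5) (4,3) (5,1)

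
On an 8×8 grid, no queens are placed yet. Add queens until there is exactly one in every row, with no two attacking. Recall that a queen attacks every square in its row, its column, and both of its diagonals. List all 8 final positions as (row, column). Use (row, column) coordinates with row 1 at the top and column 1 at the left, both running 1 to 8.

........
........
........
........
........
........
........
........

Row 1: Safe: 1, 2, 3, 4, 5, 6, 7, 8. Place at column 1.
Row 2: attacked by (1,1)→{1,2}. Safe: 3, 4, 5, 6, 7, 8. Place at column 6.
Row 3: attacked by (1,1)→{1,3}; (2,6)→{5,6,7}. Safe: 2, 4, 8. Place at column 8.
Row 4: attacked by (1,1)→{1,4}; (2,6)→{4,6,8}; (3,8)→{7,8}. Safe: 2, 3, 5. Place at column 3.
Row 5: attacked by (1,1)→{1,5}; (2,6)→{3,6}; (3,8)→{6,8}; (4,3)→{2,3,4}. Safe: 7. Place at column 7.
Row 6: attacked by (1,1)→{1,6}; (2,6)→{2,6}; (3,8)→{5,8}; (4,3)→{1,3,5}; (5,7)→{6,7,8}. Safe: 4. Place at column 4.
Row 7: attacked by (1,1)→{1,7}; (2,6)→{1,6}; (3,8)→{4,8}; (4,3)→{3,6}; (5,7)→{5,7}; (6,4)→{3,4,5}. Safe: 2. Place at column 2.
Row 8: attacked by (1,1)→{1,8}; (2,6)→{6}; (3,8)→{3,8}; (4,3)→{3,7}; (5,7)→{4,7}; (6,4)→{2,4,6}; (7,2)→{1,2,3}. Safe: 5. Place at column 5.
Columns [1, 6, 8, 3, 7, 4, 2, 5], r−c [0, -4, -5, 1, -2, 2, 5, 3], r+c [2, 8, 11, 7, 12, 10, 9, 13] are all distinct, so no two queens attack.

(1,1) (2,6) (3,8) (4,3) (5,7) (6,4) (7,2) (8,5)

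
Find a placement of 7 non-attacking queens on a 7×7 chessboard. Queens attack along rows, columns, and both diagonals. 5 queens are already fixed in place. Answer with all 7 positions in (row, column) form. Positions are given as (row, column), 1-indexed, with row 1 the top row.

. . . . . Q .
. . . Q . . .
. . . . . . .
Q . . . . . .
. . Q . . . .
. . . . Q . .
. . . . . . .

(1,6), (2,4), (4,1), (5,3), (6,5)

(1,6) (2,4) (3,7) (4,1) (5,3) (6,5) (7,2)

Row 3: attacked by (1,6)→{4,6}; (2,4)→{3,4,5}; (4,1)→{1,2}; (5,3)→{1,3,5}; (6,5)→{2,5}. Safe: 7. Place at column 7.
Row 7: attacked by (1,6)→{6}; (2,4)→{4}; (3,7)→{3,7}; (4,1)→{1,4}; (5,3)→{1,3,5}; (6,5)→{4,5,6}. Safe: 2. Place at column 2.
Columns [6, 4, 7, 1, 3, 5, 2], r−c [-5, -2, -4, 3, 2, 1, 5], r+c [7, 6, 10, 5, 8, 11, 9] are all distinct, so no two queens attack.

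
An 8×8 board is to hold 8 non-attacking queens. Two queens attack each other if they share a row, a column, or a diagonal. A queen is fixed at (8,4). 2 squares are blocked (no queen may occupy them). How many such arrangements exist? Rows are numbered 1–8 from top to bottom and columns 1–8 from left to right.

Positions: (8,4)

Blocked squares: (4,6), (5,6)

Branch on row 1: col 1 → 0; col 2 → 2; col 3 → 3; col 5 → 1; col 6 → 4; col 7 → 1; col 8 → 0.
Sum: 0 + 2 + 3 + 1 + 4 + 1 + 0 = 11.

11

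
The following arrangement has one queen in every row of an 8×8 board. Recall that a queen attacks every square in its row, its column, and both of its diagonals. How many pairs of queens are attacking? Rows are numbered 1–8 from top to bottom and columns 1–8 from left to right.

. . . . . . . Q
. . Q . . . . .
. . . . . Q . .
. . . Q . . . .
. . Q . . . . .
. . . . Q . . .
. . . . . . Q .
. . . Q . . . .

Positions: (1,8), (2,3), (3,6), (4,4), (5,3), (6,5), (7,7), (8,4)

5

Same column: (2,3)–(5,3) (column 3); (4,4)–(8,4) (column 4).
Same diagonal: (1,8)–(3,6) (|1−3| = |8−6| = 2); (4,4)–(5,3) (|4−5| = |4−3| = 1); (4,4)–(7,7) (|4−7| = |4−7| = 3).
Total attacking pairs: 5.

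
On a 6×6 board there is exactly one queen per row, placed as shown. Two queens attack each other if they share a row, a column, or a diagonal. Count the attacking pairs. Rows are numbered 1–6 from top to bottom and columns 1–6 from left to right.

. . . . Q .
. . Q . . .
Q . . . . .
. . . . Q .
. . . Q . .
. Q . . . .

3

Same column: (1,5)–(4,5) (column 5).
Same diagonal: (2,3)–(4,5) (|2−4| = |3−5| = 2); (4,5)–(5,4) (|4−5| = |5−4| = 1).
Total attacking pairs: 3.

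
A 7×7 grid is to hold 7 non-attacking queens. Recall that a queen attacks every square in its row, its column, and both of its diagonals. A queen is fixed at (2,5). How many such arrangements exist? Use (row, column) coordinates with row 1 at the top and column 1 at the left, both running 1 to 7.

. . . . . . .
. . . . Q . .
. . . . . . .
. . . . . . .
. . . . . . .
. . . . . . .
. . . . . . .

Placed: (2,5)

Branch on row 1: col 1 → 1; col 2 → 3; col 3 → 1; col 7 → 1.
Sum: 1 + 3 + 1 + 1 = 6.

6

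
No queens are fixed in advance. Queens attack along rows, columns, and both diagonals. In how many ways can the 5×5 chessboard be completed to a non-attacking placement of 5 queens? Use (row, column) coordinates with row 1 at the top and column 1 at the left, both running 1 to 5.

Branch on row 1: col 1 → 2; col 2 → 2; col 3 → 2; col 4 → 2; col 5 → 2.
Sum: 2 + 2 + 2 + 2 + 2 = 10.
(This is the classic 5-queens count.)

10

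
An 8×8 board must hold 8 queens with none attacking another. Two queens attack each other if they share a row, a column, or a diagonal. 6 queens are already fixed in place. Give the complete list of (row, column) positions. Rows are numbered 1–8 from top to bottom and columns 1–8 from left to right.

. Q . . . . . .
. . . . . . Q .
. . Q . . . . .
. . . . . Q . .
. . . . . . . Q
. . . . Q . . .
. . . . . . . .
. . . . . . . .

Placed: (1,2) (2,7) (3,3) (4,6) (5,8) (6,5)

(1,2) (2,7) (3,3) (4,6) (5,8) (6,5) (7,1) (8,4)

Row 7: attacked by (1,2)→{2,8}; (2,7)→{2,7}; (3,3)→{3,7}; (4,6)→{3,6}; (5,8)→{6,8}; (6,5)→{4,5,6}. Safe: 1. Place at column 1.
Row 8: attacked by (1,2)→{2}; (2,7)→{1,7}; (3,3)→{3,8}; (4,6)→{2,6}; (5,8)→{5,8}; (6,5)→{3,5,7}; (7,1)→{1,2}. Safe: 4. Place at column 4.
Columns [2, 7, 3, 6, 8, 5, 1, 4], r−c [-1, -5, 0, -2, -3, 1, 6, 4], r+c [3, 9, 6, 10, 13, 11, 8, 12] are all distinct, so no two queens attack.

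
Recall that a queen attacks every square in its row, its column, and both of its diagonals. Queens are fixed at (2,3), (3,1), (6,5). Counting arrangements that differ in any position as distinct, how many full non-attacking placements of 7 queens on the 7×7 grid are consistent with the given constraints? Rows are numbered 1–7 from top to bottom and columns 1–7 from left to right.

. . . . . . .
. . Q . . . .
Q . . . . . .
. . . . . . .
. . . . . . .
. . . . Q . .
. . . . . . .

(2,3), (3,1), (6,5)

1

Branch on row 1: col 6 → 1; col 7 → 0.
Sum: 1 + 0 = 1.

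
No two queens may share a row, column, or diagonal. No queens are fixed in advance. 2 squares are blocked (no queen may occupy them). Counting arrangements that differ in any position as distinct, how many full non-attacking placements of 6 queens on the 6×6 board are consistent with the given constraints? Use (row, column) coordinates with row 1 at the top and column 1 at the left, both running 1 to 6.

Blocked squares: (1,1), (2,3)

Branch on row 1: col 2 → 1; col 3 → 1; col 4 → 1; col 5 → 0; col 6 → 0.
Sum: 1 + 1 + 1 + 0 + 0 = 3.

3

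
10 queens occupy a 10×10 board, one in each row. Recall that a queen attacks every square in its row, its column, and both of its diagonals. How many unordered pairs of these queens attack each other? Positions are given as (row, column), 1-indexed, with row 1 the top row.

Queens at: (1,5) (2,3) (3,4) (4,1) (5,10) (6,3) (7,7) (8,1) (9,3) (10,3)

Same column: (2,3)–(6,3) (column 3); (2,3)–(9,3) (column 3); (2,3)–(10,3) (column 3); (4,1)–(8,1) (column 1); (6,3)–(9,3) (column 3); (6,3)–(10,3) (column 3); (9,3)–(10,3) (column 3).
Same diagonal: (2,3)–(3,4) (|2−3| = |3−4| = 1); (2,3)–(4,1) (|2−4| = |3−1| = 2); (4,1)–(6,3) (|4−6| = |1−3| = 2); (6,3)–(8,1) (|6−8| = |3−1| = 2); (8,1)–(10,3) (|8−10| = |1−3| = 2).
Total attacking pairs: 12.

12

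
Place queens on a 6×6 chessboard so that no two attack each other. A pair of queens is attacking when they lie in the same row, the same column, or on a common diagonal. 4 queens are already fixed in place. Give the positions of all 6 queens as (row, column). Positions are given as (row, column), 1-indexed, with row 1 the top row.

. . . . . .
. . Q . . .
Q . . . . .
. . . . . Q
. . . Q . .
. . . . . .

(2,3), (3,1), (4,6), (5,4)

Row 1: attacked by (2,3)→{2,3,4}; (3,1)→{1,3}; (4,6)→{3,6}; (5,4)→{4}. Safe: 5. Place at column 5.
Row 6: attacked by (1,5)→{5}; (2,3)→{3}; (3,1)→{1,4}; (4,6)→{4,6}; (5,4)→{3,4,5}. Safe: 2. Place at column 2.
Columns [5, 3, 1, 6, 4, 2], r−c [-4, -1, 2, -2, 1, 4], r+c [6, 5, 4, 10, 9, 8] are all distinct, so no two queens attack.

(1,5) (2,3) (3,1) (4,6) (5,4) (6,2)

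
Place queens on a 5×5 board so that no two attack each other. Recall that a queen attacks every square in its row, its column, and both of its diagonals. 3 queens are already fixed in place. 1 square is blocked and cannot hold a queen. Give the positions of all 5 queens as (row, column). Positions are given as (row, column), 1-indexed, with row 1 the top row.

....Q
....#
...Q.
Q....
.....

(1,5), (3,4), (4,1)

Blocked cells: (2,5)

Row 2: attacked by (1,5)→{4,5}; (3,4)→{3,4,5}; (4,1)→{1,3}. Blocked: 5. Safe: 2. Place at column 2.
Row 5: attacked by (1,5)→{1,5}; (2,2)→{2,5}; (3,4)→{2,4}; (4,1)→{1,2}. Safe: 3. Place at column 3.
Columns [5, 2, 4, 1, 3], r−c [-4, 0, -1, 3, 2], r+c [6, 4, 7, 5, 8] are all distinct, so no two queens attack.

(1,5) (2,2) (3,4) (4,1) (5,3)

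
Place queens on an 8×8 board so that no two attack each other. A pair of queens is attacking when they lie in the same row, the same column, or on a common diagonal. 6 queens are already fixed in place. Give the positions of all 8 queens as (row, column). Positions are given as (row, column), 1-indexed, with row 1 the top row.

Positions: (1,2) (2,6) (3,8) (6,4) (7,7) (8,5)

(1,2) (2,6) (3,8) (4,3) (5,1) (6,4) (7,7) (8,5)

Row 4: attacked by (1,2)→{2,5}; (2,6)→{4,6,8}; (3,8)→{7,8}; (6,4)→{2,4,6}; (7,7)→{4,7}; (8,5)→{1,5}. Safe: 3. Place at column 3.
Row 5: attacked by (1,2)→{2,6}; (2,6)→{3,6}; (3,8)→{6,8}; (4,3)→{2,3,4}; (6,4)→{3,4,5}; (7,7)→{5,7}; (8,5)→{2,5,8}. Safe: 1. Place at column 1.
Columns [2, 6, 8, 3, 1, 4, 7, 5], r−c [-1, -4, -5, 1, 4, 2, 0, 3], r+c [3, 8, 11, 7, 6, 10, 14, 13] are all distinct, so no two queens attack.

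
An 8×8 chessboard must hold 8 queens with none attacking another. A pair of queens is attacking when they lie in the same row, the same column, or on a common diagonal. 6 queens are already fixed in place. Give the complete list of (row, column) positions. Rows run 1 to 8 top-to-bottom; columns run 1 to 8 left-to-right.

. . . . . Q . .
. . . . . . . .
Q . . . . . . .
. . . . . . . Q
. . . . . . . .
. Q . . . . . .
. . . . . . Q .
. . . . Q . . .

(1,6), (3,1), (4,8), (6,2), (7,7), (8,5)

(1,6) (2,3) (3,1) (4,8) (5,4) (6,2) (7,7) (8,5)

Row 2: attacked by (1,6)→{5,6,7}; (3,1)→{1,2}; (4,8)→{6,8}; (6,2)→{2,6}; (7,7)→{2,7}; (8,5)→{5}. Safe: 3, 4. Place at column 3.
Row 5: attacked by (1,6)→{2,6}; (2,3)→{3,6}; (3,1)→{1,3}; (4,8)→{7,8}; (6,2)→{1,2,3}; (7,7)→{5,7}; (8,5)→{2,5,8}. Safe: 4. Place at column 4.
Columns [6, 3, 1, 8, 4, 2, 7, 5], r−c [-5, -1, 2, -4, 1, 4, 0, 3], r+c [7, 5, 4, 12, 9, 8, 14, 13] are all distinct, so no two queens attack.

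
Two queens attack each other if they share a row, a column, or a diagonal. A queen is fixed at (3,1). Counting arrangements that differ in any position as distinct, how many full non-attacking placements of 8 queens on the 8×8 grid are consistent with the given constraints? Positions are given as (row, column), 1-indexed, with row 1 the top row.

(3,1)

16

Branch on row 1: col 2 → 1; col 4 → 4; col 5 → 4; col 6 → 4; col 7 → 1; col 8 → 2.
Sum: 1 + 4 + 4 + 4 + 1 + 2 = 16.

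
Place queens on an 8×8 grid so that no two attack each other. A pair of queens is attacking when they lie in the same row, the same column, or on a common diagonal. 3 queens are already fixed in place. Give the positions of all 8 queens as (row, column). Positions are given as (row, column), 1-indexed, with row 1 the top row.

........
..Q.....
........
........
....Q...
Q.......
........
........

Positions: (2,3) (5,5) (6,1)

Row 1: attacked by (2,3)→{2,3,4}; (5,5)→{1,5}; (6,1)→{1,6}. Safe: 7, 8. Place at column 7.
Row 3: attacked by (1,7)→{5,7}; (2,3)→{2,3,4}; (5,5)→{3,5,7}; (6,1)→{1,4}. Safe: 6, 8. Place at column 8.
Row 4: attacked by (1,7)→{4,7}; (2,3)→{1,3,5}; (3,8)→{7,8}; (5,5)→{4,5,6}; (6,1)→{1,3}. Safe: 2. Place at column 2.
Row 7: attacked by (1,7)→{1,7}; (2,3)→{3,8}; (3,8)→{4,8}; (4,2)→{2,5}; (5,5)→{3,5,7}; (6,1)→{1,2}. Safe: 6. Place at column 6.
Row 8: attacked by (1,7)→{7}; (2,3)→{3}; (3,8)→{3,8}; (4,2)→{2,6}; (5,5)→{2,5,8}; (6,1)→{1,3}; (7,6)→{5,6,7}. Safe: 4. Place at column 4.
Columns [7, 3, 8, 2, 5, 1, 6, 4], r−c [-6, -1, -5, 2, 0, 5, 1, 4], r+c [8, 5, 11, 6, 10, 7, 13, 12] are all distinct, so no two queens attack.

(1,7) (2,3) (3,8) (4,2) (5,5) (6,1) (7,6) (8,4)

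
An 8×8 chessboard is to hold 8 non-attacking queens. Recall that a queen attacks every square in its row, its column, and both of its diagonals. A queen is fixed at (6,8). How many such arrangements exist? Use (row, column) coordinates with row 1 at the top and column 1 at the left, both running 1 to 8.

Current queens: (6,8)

Branch on row 1: col 1 → 0; col 2 → 3; col 4 → 4; col 5 → 4; col 6 → 4; col 7 → 1.
Sum: 0 + 3 + 4 + 4 + 4 + 1 = 16.

16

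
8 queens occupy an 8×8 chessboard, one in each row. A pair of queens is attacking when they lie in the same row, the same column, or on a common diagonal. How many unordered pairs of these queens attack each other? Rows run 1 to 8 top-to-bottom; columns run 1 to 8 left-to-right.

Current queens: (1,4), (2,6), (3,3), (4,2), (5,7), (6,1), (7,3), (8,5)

2

Same column: (3,3)–(7,3) (column 3).
Same diagonal: (3,3)–(4,2) (|3−4| = |3−2| = 1).
Total attacking pairs: 2.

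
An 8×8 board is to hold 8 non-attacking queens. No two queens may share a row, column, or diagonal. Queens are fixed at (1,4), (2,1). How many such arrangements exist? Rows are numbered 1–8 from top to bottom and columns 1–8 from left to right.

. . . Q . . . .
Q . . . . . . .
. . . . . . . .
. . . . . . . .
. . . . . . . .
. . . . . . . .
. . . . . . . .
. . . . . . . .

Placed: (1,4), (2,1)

2

Branch on row 3: col 3 → 0; col 5 → 2; col 7 → 0; col 8 → 0.
Sum: 0 + 2 + 0 + 0 = 2.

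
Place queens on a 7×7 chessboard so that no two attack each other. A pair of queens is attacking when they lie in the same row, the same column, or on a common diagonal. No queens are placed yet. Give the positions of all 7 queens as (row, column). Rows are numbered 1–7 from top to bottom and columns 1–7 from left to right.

(1,5) (2,3) (3,1) (4,6) (5,4) (6,2) (7,7)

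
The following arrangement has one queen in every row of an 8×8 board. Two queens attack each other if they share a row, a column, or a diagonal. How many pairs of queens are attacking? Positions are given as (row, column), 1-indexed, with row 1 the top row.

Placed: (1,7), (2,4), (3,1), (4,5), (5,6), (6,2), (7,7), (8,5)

Same column: (1,7)–(7,7) (column 7); (4,5)–(8,5) (column 5).
Same diagonal: (1,7)–(6,2) (|1−6| = |7−2| = 5); (4,5)–(5,6) (|4−5| = |5−6| = 1).
Total attacking pairs: 4.

4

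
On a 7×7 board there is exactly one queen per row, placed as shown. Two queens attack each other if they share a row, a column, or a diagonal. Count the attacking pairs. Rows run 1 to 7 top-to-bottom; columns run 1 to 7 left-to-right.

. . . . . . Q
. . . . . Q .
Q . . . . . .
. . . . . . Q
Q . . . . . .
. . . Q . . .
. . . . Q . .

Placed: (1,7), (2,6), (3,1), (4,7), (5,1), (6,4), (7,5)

6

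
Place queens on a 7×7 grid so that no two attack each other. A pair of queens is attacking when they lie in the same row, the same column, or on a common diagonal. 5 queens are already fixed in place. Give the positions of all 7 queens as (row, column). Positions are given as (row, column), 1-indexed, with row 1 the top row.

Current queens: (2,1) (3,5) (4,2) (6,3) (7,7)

Row 1: attacked by (2,1)→{1,2}; (3,5)→{3,5,7}; (4,2)→{2,5}; (6,3)→{3}; (7,7)→{1,7}. Safe: 4, 6. Place at column 4.
Row 5: attacked by (1,4)→{4}; (2,1)→{1,4}; (3,5)→{3,5,7}; (4,2)→{1,2,3}; (6,3)→{2,3,4}; (7,7)→{5,7}. Safe: 6. Place at column 6.
Columns [4, 1, 5, 2, 6, 3, 7], r−c [-3, 1, -2, 2, -1, 3, 0], r+c [5, 3, 8, 6, 11, 9, 14] are all distinct, so no two queens attack.

(1,4) (2,1) (3,5) (4,2) (5,6) (6,3) (7,7)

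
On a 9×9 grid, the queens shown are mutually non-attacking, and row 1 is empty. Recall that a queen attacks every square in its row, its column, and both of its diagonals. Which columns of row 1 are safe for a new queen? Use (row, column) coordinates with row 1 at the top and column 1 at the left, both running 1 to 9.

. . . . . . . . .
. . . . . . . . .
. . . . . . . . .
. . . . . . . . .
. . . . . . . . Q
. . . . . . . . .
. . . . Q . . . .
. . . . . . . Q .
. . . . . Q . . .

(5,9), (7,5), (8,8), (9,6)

(5,9) attacks row 1 at column 9 and diagonals 5.
(7,5) attacks row 1 at column 5.
(8,8) attacks row 1 at column 8 and diagonals 1.
(9,6) attacks row 1 at column 6.
Attacked columns: {1, 5, 6, 8, 9}. Safe: {2, 3, 4, 7}.

columns 2, 3, 4, 7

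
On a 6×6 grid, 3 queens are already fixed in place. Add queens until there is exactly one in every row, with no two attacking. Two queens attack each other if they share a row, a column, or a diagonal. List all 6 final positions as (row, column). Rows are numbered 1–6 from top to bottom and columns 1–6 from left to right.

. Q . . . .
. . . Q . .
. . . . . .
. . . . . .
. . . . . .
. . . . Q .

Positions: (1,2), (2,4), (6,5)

Row 3: attacked by (1,2)→{2,4}; (2,4)→{3,4,5}; (6,5)→{2,5}. Safe: 1, 6. Place at column 6.
Row 4: attacked by (1,2)→{2,5}; (2,4)→{2,4,6}; (3,6)→{5,6}; (6,5)→{3,5}. Safe: 1. Place at column 1.
Row 5: attacked by (1,2)→{2,6}; (2,4)→{1,4}; (3,6)→{4,6}; (4,1)→{1,2}; (6,5)→{4,5,6}. Safe: 3. Place at column 3.
Columns [2, 4, 6, 1, 3, 5], r−c [-1, -2, -3, 3, 2, 1], r+c [3, 6, 9, 5, 8, 11] are all distinct, so no two queens attack.

(1,2) (2,4) (3,6) (4,1) (5,3) (6,5)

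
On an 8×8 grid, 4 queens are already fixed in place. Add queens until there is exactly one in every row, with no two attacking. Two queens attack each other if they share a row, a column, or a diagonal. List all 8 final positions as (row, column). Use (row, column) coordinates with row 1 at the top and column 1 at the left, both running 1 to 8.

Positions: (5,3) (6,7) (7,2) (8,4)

Row 1: attacked by (5,3)→{3,7}; (6,7)→{2,7}; (7,2)→{2,8}; (8,4)→{4}. Safe: 1, 5, 6. Place at column 1.
Row 2: attacked by (1,1)→{1,2}; (5,3)→{3,6}; (6,7)→{3,7}; (7,2)→{2,7}; (8,4)→{4}. Safe: 5, 8. Place at column 5.
Row 3: attacked by (1,1)→{1,3}; (2,5)→{4,5,6}; (5,3)→{1,3,5}; (6,7)→{4,7}; (7,2)→{2,6}; (8,4)→{4}. Safe: 8. Place at column 8.
Row 4: attacked by (1,1)→{1,4}; (2,5)→{3,5,7}; (3,8)→{7,8}; (5,3)→{2,3,4}; (6,7)→{5,7}; (7,2)→{2,5}; (8,4)→{4,8}. Safe: 6. Place at column 6.
Columns [1, 5, 8, 6, 3, 7, 2, 4], r−c [0, -3, -5, -2, 2, -1, 5, 4], r+c [2, 7, 11, 10, 8, 13, 9, 12] are all distinct, so no two queens attack.

(1,1) (2,5) (3,8) (4,6) (5,3) (6,7) (7,2) (8,4)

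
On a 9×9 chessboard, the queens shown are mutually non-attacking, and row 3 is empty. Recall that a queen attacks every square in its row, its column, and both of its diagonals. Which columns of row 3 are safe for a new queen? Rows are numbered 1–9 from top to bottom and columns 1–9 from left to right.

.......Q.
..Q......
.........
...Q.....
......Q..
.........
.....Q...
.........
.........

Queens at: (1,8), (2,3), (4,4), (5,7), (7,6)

columns 1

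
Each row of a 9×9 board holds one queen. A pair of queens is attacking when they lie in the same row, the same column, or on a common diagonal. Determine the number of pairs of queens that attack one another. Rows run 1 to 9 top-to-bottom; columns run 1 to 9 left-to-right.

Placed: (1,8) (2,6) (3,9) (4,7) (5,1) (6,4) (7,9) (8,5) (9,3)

Same column: (3,9)–(7,9) (column 9).
Same diagonal: (3,9)–(9,3) (|3−9| = |9−3| = 6).
Total attacking pairs: 2.

2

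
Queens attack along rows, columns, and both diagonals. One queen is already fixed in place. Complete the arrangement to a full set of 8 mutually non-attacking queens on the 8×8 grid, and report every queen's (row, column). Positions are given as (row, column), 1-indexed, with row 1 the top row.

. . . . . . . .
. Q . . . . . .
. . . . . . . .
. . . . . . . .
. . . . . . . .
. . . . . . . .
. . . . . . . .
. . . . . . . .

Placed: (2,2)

Row 1: attacked by (2,2)→{1,2,3}. Safe: 4, 5, 6, 7, 8. Place at column 6.
Row 3: attacked by (1,6)→{4,6,8}; (2,2)→{1,2,3}. Safe: 5, 7. Place at column 7.
Row 4: attacked by (1,6)→{3,6}; (2,2)→{2,4}; (3,7)→{6,7,8}. Safe: 1, 5. Place at column 1.
Row 5: attacked by (1,6)→{2,6}; (2,2)→{2,5}; (3,7)→{5,7}; (4,1)→{1,2}. Safe: 3, 4, 8. Place at column 4.
Row 6: attacked by (1,6)→{1,6}; (2,2)→{2,6}; (3,7)→{4,7}; (4,1)→{1,3}; (5,4)→{3,4,5}. Safe: 8. Place at column 8.
Row 7: attacked by (1,6)→{6}; (2,2)→{2,7}; (3,7)→{3,7}; (4,1)→{1,4}; (5,4)→{2,4,6}; (6,8)→{7,8}. Safe: 5. Place at column 5.
Row 8: attacked by (1,6)→{6}; (2,2)→{2,8}; (3,7)→{2,7}; (4,1)→{1,5}; (5,4)→{1,4,7}; (6,8)→{6,8}; (7,5)→{4,5,6}. Safe: 3. Place at column 3.
Columns [6, 2, 7, 1, 4, 8, 5, 3], r−c [-5, 0, -4, 3, 1, -2, 2, 5], r+c [7, 4, 10, 5, 9, 14, 12, 11] are all distinct, so no two queens attack.

(1,6) (2,2) (3,7) (4,1) (5,4) (6,8) (7,5) (8,3)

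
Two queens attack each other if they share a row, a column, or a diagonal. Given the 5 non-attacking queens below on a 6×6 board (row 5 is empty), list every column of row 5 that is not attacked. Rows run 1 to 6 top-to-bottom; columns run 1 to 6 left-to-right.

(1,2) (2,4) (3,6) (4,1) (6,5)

(1,2) attacks row 5 at column 2 and diagonals 6.
(2,4) attacks row 5 at column 4 and diagonals 1.
(3,6) attacks row 5 at column 6 and diagonals 4.
(4,1) attacks row 5 at column 1 and diagonals 2.
(6,5) attacks row 5 at column 5 and diagonals 4, 6.
Attacked columns: {1, 2, 4, 5, 6}. Safe: {3}.

columns 3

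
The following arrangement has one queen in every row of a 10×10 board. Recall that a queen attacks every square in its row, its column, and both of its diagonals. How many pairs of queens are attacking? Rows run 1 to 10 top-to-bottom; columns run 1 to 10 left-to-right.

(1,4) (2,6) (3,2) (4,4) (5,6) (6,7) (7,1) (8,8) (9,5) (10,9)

Same column: (1,4)–(4,4) (column 4); (2,6)–(5,6) (column 6).
Same diagonal: (1,4)–(3,2) (|1−3| = |4−2| = 2); (2,6)–(4,4) (|2−4| = |6−4| = 2); (2,6)–(7,1) (|2−7| = |6−1| = 5); (3,2)–(10,9) (|3−10| = |2−9| = 7); (4,4)–(7,1) (|4−7| = |4−1| = 3); (4,4)–(8,8) (|4−8| = |4−8| = 4); (5,6)–(6,7) (|5−6| = |6−7| = 1).
Total attacking pairs: 9.

9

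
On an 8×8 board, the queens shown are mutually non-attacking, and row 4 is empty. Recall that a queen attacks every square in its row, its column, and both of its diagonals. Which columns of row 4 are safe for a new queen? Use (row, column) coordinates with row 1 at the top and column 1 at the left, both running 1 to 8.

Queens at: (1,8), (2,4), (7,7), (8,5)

columns 3

(1,8) attacks row 4 at column 8 and diagonals 5.
(2,4) attacks row 4 at column 4 and diagonals 2, 6.
(7,7) attacks row 4 at column 7 and diagonals 4.
(8,5) attacks row 4 at column 5 and diagonals 1.
Attacked columns: {1, 2, 4, 5, 6, 7, 8}. Safe: {3}.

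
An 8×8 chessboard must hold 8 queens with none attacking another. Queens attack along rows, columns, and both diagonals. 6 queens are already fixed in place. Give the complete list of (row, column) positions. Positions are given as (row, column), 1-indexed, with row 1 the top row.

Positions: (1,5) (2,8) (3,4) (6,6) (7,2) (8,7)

(1,5) (2,8) (3,4) (4,1) (5,3) (6,6) (7,2) (8,7)

Row 4: attacked by (1,5)→{2,5,8}; (2,8)→{6,8}; (3,4)→{3,4,5}; (6,6)→{4,6,8}; (7,2)→{2,5}; (8,7)→{3,7}. Safe: 1. Place at column 1.
Row 5: attacked by (1,5)→{1,5}; (2,8)→{5,8}; (3,4)→{2,4,6}; (4,1)→{1,2}; (6,6)→{5,6,7}; (7,2)→{2,4}; (8,7)→{4,7}. Safe: 3. Place at column 3.
Columns [5, 8, 4, 1, 3, 6, 2, 7], r−c [-4, -6, -1, 3, 2, 0, 5, 1], r+c [6, 10, 7, 5, 8, 12, 9, 15] are all distinct, so no two queens attack.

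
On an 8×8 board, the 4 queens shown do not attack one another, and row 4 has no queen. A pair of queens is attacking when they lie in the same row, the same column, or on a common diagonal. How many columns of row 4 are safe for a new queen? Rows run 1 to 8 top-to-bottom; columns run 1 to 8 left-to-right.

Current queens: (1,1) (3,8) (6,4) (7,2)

(1,1) attacks row 4 at column 1 and diagonals 4.
(3,8) attacks row 4 at column 8 and diagonals 7.
(6,4) attacks row 4 at column 4 and diagonals 2, 6.
(7,2) attacks row 4 at column 2 and diagonals 5.
Attacked columns: {1, 2, 4, 5, 6, 7, 8}. Safe: {3}.

1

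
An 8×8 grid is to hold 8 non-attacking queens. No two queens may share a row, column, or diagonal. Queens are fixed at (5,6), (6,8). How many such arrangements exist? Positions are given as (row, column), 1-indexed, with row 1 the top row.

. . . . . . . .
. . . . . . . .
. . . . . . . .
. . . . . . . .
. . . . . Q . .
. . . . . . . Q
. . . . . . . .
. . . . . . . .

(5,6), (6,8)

Branch on row 1: col 1 → 0; col 4 → 2; col 5 → 0; col 7 → 1.
Sum: 0 + 2 + 0 + 1 = 3.

3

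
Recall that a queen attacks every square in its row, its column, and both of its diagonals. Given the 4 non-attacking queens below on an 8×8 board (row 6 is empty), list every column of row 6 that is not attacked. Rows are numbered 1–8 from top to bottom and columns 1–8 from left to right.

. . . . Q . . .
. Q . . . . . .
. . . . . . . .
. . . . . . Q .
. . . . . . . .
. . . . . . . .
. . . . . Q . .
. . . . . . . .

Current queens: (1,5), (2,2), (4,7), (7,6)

columns 1, 3, 4, 8

(1,5) attacks row 6 at column 5.
(2,2) attacks row 6 at column 2 and diagonals 6.
(4,7) attacks row 6 at column 7 and diagonals 5.
(7,6) attacks row 6 at column 6 and diagonals 5, 7.
Attacked columns: {2, 5, 6, 7}. Safe: {1, 3, 4, 8}.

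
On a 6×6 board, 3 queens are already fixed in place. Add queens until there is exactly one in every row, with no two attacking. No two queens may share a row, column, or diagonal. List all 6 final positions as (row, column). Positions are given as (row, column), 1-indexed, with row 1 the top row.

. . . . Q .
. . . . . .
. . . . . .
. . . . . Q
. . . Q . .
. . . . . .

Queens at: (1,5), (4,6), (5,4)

Row 2: attacked by (1,5)→{4,5,6}; (4,6)→{4,6}; (5,4)→{1,4}. Safe: 2, 3. Place at column 3.
Row 3: attacked by (1,5)→{3,5}; (2,3)→{2,3,4}; (4,6)→{5,6}; (5,4)→{2,4,6}. Safe: 1. Place at column 1.
Row 6: attacked by (1,5)→{5}; (2,3)→{3}; (3,1)→{1,4}; (4,6)→{4,6}; (5,4)→{3,4,5}. Safe: 2. Place at column 2.
Columns [5, 3, 1, 6, 4, 2], r−c [-4, -1, 2, -2, 1, 4], r+c [6, 5, 4, 10, 9, 8] are all distinct, so no two queens attack.

(1,5) (2,3) (3,1) (4,6) (5,4) (6,2)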